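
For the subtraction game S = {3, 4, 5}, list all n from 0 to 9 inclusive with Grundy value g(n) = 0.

0, 1, 2, 8, 9

Build the Grundy sequence with g(k) = mex{g(k−s) : s ∈ {3, 4, 5}, s ≤ k}:
g(0) = mex{} = 0
g(1) = mex{} = 0
g(2) = mex{} = 0
g(3) = mex{0} = 1
g(4) = mex{0} = 1
g(5) = mex{0} = 1
g(6) = mex{0,1} = 2
g(7) = mex{0,1} = 2
g(8) = mex{1} = 0
g(9) = mex{1,2} = 0
The P-positions (g = 0) in 0..9 are 0, 1, 2, 8, 9.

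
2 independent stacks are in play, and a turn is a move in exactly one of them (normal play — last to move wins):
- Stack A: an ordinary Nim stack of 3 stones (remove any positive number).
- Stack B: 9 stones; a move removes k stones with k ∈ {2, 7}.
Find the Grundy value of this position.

3

Stack A is a plain Nim stack of size 3, so its Grundy value is 3.
For stack B, compute g(0), g(1), … with moves {2, 7}:
k:     0  1  2  3  4  5  6  7  8  9
g(k):  0  0  1  1  0  0  1  1  2  0
So g(9) = 0.
The value of a disjunctive sum is the nim-sum of the parts.
Combined value = 3 ⊕ 0 = 3.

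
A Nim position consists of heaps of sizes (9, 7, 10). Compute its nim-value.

4

In binary:
  1001  (9)
  0111  (7)
  1010  (10)
  ----
  0100  (4)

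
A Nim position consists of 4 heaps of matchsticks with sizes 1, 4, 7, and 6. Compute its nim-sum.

4

Nim-sum: 1 ⊕ 4 ⊕ 7 ⊕ 6 = 4.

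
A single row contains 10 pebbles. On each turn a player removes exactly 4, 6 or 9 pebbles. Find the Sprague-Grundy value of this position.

Compute g(0), g(1), … for moves {4, 6, 9}:
k:     0  1  2  3  4  5  6  7  8  9 10
g(k):  0  0  0  0  1  1  1  1  2  2  2
So g(10) = 2.

2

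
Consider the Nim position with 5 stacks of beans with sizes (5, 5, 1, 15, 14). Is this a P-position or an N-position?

P-position

Compute the nim-sum pairwise:
5 XOR 5 = 0
0 XOR 1 = 1
1 XOR 15 = 14
14 XOR 14 = 0
The nim-sum is 0, so this is a P-position: the player to move is in a losing position under optimal play.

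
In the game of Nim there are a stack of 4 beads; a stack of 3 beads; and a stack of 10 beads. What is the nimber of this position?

13

In binary:
  0100  (4)
  0011  (3)
  1010  (10)
  ----
  1101  (13)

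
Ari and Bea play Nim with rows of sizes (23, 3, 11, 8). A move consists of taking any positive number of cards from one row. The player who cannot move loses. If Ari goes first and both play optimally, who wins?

Compute the nim-sum pairwise:
23 XOR 3 = 20
20 XOR 11 = 31
31 XOR 8 = 23
The nim-sum is 23 ≠ 0, so this is an N-position: the player to move can win; Ari has a winning move.

Ari wins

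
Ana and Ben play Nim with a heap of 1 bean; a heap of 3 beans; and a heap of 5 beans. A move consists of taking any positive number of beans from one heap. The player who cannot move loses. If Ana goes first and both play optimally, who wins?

Ana wins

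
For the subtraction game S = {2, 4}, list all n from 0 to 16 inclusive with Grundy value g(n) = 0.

Grundy values for subtraction set {2, 4}:
k:     0  1  2  3  4  5  6  7  8  9 10 11 12 13 14 15 16
g(k):  0  0  1  1  2  2  0  0  1  1  2  2  0  0  1  1  2
The P-positions (g = 0) in 0..16 are 0, 1, 6, 7, 12, 13.

0, 1, 6, 7, 12, 13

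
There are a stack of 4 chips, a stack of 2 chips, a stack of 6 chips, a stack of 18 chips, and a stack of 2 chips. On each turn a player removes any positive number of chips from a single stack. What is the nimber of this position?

Nim-sum: 4 XOR 2 XOR 6 XOR 18 XOR 2 = 16.

16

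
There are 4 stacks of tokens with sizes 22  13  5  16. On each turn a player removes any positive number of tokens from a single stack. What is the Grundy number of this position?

Compute the nim-sum pairwise:
22 ^ 13 = 27
27 ^ 5 = 30
30 ^ 16 = 14

14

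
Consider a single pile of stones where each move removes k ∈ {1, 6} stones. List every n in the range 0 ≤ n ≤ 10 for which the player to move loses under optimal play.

Grundy values for subtraction set {1, 6}:
g(0) = mex{} = 0
g(1) = mex{0} = 1
g(2) = mex{1} = 0
g(3) = mex{0} = 1
g(4) = mex{1} = 0
g(5) = mex{0} = 1
g(6) = mex{0,1} = 2
g(7) = mex{1,2} = 0
g(8) = mex{0} = 1
g(9) = mex{1} = 0
g(10) = mex{0} = 1
The P-positions (g = 0) in 0..10 are 0, 2, 4, 7, 9.

0, 2, 4, 7, 9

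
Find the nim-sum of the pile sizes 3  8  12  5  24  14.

20

Compute the nim-sum pairwise:
3 ⊕ 8 = 11
11 ⊕ 12 = 7
7 ⊕ 5 = 2
2 ⊕ 24 = 26
26 ⊕ 14 = 20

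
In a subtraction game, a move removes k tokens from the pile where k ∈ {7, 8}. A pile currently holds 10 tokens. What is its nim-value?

1

Build the Grundy sequence with g(k) = mex{g(k−s) : s ∈ {7, 8}, s ≤ k}:
g(0) = mex{} = 0
g(1) = mex{} = 0
g(2) = mex{} = 0
g(3) = mex{} = 0
g(4) = mex{} = 0
g(5) = mex{} = 0
g(6) = mex{} = 0
g(7) = mex{0} = 1
g(8) = mex{0} = 1
g(9) = mex{0} = 1
g(10) = mex{0} = 1
So g(10) = 1.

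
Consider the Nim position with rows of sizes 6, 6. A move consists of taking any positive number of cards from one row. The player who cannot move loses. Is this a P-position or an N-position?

Compute the nim-sum pairwise:
6 XOR 6 = 0
The nim-sum is 0, so this is a P-position: the player to move is in a losing position under optimal play.

P-position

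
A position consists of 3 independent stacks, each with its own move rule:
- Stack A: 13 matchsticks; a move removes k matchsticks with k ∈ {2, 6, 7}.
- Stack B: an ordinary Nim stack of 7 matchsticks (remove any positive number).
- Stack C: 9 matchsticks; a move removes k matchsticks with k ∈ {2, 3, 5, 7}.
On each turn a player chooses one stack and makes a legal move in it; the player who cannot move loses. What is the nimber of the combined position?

7

Build the Grundy sequence for stack A with g(k) = mex{g(k−s) : s ∈ {2, 6, 7}, s ≤ k}:
k:     0  1  2  3  4  5  6  7  8  9 10 11 12 13
g(k):  0  0  1  1  0  0  1  1  2  0  3  1  2  0
So g(13) = 0.
Stack B is a plain Nim stack of size 7, so its Grundy value is 7.
Grundy values for stack C (subtraction set {2, 3, 5, 7}):
k:     0  1  2  3  4  5  6  7  8  9
g(k):  0  0  1  1  2  2  3  3  4  0
So g(9) = 0.
By the Sprague-Grundy theorem, the Grundy value of a sum of independent games is the XOR of the component values.
Combined value = 0 ⊕ 7 ⊕ 0 = 7.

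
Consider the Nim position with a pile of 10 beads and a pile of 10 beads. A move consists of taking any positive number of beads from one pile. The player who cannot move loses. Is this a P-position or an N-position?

P-position

Nim-sum: 10 XOR 10 = 0.
The nim-sum is 0, so this is a P-position: the player to move is in a losing position under optimal play.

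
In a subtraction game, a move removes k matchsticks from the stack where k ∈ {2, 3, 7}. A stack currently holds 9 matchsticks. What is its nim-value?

Grundy values for subtraction set {2, 3, 7}:
k:     0  1  2  3  4  5  6  7  8  9
g(k):  0  0  1  1  2  0  0  1  1  2
So g(9) = 2.

2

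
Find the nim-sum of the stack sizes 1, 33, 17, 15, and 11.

53

In binary:
  000001  (1)
  100001  (33)
  010001  (17)
  001111  (15)
  001011  (11)
  ------
  110101  (53)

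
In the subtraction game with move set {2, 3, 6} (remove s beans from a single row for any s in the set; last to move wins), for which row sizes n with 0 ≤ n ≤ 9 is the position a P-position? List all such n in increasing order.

0, 1, 5, 9

Build the Grundy sequence with g(k) = mex{g(k−s) : s ∈ {2, 3, 6}, s ≤ k}:
g(0) = mex{} = 0
g(1) = mex{} = 0
g(2) = mex{0} = 1
g(3) = mex{0} = 1
g(4) = mex{0,1} = 2
g(5) = mex{1} = 0
g(6) = mex{0,1,2} = 3
g(7) = mex{0,2} = 1
g(8) = mex{0,1,3} = 2
g(9) = mex{1,3} = 0
The P-positions (g = 0) in 0..9 are 0, 1, 5, 9.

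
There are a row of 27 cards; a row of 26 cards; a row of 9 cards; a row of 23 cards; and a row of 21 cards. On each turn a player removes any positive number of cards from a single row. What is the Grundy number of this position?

Nim-sum: 27 ⊕ 26 ⊕ 9 ⊕ 23 ⊕ 21 = 10.

10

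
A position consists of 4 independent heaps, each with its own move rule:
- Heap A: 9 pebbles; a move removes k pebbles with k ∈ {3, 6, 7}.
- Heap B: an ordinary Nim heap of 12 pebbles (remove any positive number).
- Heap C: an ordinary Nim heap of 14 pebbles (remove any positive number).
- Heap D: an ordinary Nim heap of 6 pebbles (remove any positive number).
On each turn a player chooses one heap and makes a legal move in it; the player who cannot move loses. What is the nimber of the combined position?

7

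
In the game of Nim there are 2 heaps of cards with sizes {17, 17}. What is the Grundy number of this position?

0

In binary:
  10001  (17)
  10001  (17)
  -----
  00000  (0)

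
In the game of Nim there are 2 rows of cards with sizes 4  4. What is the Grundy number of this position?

0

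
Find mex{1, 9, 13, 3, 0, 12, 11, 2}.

4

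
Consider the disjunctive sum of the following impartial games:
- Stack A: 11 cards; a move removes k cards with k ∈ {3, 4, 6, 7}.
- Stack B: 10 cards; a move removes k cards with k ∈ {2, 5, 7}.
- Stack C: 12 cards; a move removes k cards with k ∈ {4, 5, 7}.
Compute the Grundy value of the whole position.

0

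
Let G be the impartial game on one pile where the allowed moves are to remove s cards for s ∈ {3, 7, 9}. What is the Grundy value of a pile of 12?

0

Compute g(0), g(1), … for moves {3, 7, 9}:
g(0) = mex{} = 0
g(1) = mex{} = 0
g(2) = mex{} = 0
g(3) = mex{0} = 1
g(4) = mex{0} = 1
g(5) = mex{0} = 1
g(6) = mex{1} = 0
g(7) = mex{0,1} = 2
g(8) = mex{0,1} = 2
g(9) = mex{0} = 1
g(10) = mex{0,1,2} = 3
g(11) = mex{0,1,2} = 3
g(12) = mex{1} = 0
So g(12) = 0.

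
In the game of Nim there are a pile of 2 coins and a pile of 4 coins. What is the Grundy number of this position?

6

Nim-sum: 2 XOR 4 = 6.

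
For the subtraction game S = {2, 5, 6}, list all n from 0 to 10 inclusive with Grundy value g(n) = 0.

Compute g(0), g(1), … for moves {2, 5, 6}:
g(0) = mex{} = 0
g(1) = mex{} = 0
g(2) = mex{0} = 1
g(3) = mex{0} = 1
g(4) = mex{1} = 0
g(5) = mex{0,1} = 2
g(6) = mex{0} = 1
g(7) = mex{0,1,2} = 3
g(8) = mex{1} = 0
g(9) = mex{0,1,3} = 2
g(10) = mex{0,2} = 1
The P-positions (g = 0) in 0..10 are 0, 1, 4, 8.

0, 1, 4, 8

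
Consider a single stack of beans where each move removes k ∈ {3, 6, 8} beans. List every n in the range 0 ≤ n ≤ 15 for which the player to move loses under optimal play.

Build the Grundy sequence with g(k) = mex{g(k−s) : s ∈ {3, 6, 8}, s ≤ k}:
k:     0  1  2  3  4  5  6  7  8  9 10 11 12 13 14 15
g(k):  0  0  0  1  1  1  2  2  2  3  3  0  0  0  1  1
The P-positions (g = 0) in 0..15 are 0, 1, 2, 11, 12, 13.

0, 1, 2, 11, 12, 13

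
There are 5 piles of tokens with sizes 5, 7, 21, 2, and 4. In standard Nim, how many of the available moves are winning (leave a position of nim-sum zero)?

1

Compute the nim-sum pairwise:
5 ^ 7 = 2
2 ^ 21 = 23
23 ^ 2 = 21
21 ^ 4 = 17
The overall nim-sum is X = 17. A pile of size p has a winning move iff p XOR X < p (reduce it to p XOR X).
  5: 5 XOR 17 = 20 ≥ 5 — no move.
  7: 7 XOR 17 = 22 ≥ 7 — no move.
  21: 21 XOR 17 = 4 < 21 — winning move (to 4).
  2: 2 XOR 17 = 19 ≥ 2 — no move.
  4: 4 XOR 17 = 21 ≥ 4 — no move.
That gives 1 winning move.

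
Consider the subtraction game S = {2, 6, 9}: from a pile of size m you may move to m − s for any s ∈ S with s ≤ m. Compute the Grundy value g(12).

0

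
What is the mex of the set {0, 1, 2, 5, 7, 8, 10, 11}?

The values 0, 1, 2 are all present; 3 is the first non-negative integer missing from the set.

3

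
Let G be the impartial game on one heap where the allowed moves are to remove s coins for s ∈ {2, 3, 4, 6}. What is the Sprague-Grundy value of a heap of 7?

Compute g(0), g(1), … for moves {2, 3, 4, 6}:
g(0) = mex{} = 0
g(1) = mex{} = 0
g(2) = mex{0} = 1
g(3) = mex{0} = 1
g(4) = mex{0,1} = 2
g(5) = mex{0,1} = 2
g(6) = mex{0,1,2} = 3
g(7) = mex{0,1,2} = 3
So g(7) = 3.

3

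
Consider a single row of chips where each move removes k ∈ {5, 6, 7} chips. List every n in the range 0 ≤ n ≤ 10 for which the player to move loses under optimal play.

0, 1, 2, 3, 4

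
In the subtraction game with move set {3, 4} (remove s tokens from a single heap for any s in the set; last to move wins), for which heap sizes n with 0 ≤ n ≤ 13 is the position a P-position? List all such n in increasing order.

0, 1, 2, 7, 8, 9

Build the Grundy sequence with g(k) = mex{g(k−s) : s ∈ {3, 4}, s ≤ k}:
k:     0  1  2  3  4  5  6  7  8  9 10 11 12 13
g(k):  0  0  0  1  1  1  2  0  0  0  1  1  1  2
The P-positions (g = 0) in 0..13 are 0, 1, 2, 7, 8, 9.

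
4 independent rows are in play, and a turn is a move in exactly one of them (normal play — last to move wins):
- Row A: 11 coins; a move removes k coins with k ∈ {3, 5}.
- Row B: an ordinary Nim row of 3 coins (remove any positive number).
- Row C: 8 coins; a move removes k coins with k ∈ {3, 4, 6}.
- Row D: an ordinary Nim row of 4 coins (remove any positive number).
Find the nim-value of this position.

Grundy values for row A (subtraction set {3, 5}):
g(0) = mex{} = 0
g(1) = mex{} = 0
g(2) = mex{} = 0
g(3) = mex{0} = 1
g(4) = mex{0} = 1
g(5) = mex{0} = 1
g(6) = mex{0,1} = 2
g(7) = mex{0,1} = 2
g(8) = mex{1} = 0
g(9) = mex{1,2} = 0
g(10) = mex{1,2} = 0
g(11) = mex{0,2} = 1
So g(11) = 1.
Row B is a plain Nim row of size 3, so its Grundy value is 3.
Grundy values for row C (subtraction set {3, 4, 6}):
k:     0  1  2  3  4  5  6  7  8
g(k):  0  0  0  1  1  1  2  2  2
So g(8) = 2.
Row D is a plain Nim row of size 4, so its Grundy value is 4.
The value of a disjunctive sum is the nim-sum of the parts.
Combined value = 1 ⊕ 3 ⊕ 2 ⊕ 4 = 4.

4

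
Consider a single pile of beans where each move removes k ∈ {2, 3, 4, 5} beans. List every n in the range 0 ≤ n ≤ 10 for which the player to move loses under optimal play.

Grundy values for subtraction set {2, 3, 4, 5}:
k:     0  1  2  3  4  5  6  7  8  9 10
g(k):  0  0  1  1  2  2  3  0  0  1  1
The P-positions (g = 0) in 0..10 are 0, 1, 7, 8.

0, 1, 7, 8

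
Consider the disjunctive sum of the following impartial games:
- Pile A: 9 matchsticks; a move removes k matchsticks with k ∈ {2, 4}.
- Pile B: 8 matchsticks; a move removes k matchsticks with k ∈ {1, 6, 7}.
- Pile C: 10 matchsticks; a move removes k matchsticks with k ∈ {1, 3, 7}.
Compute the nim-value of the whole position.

3

Grundy values for pile A (subtraction set {2, 4}):
g(0) = mex{} = 0
g(1) = mex{} = 0
g(2) = mex{0} = 1
g(3) = mex{0} = 1
g(4) = mex{0,1} = 2
g(5) = mex{0,1} = 2
g(6) = mex{1,2} = 0
g(7) = mex{1,2} = 0
g(8) = mex{0,2} = 1
g(9) = mex{0,2} = 1
So g(9) = 1.
For pile B, compute g(0), g(1), … with moves {1, 6, 7}:
k:     0  1  2  3  4  5  6  7  8
g(k):  0  1  0  1  0  1  2  3  2
So g(8) = 2.
For pile C, compute g(0), g(1), … with moves {1, 3, 7}:
k:     0  1  2  3  4  5  6  7  8  9 10
g(k):  0  1  0  1  0  1  0  1  0  1  0
So g(10) = 0.
By the Sprague-Grundy theorem, the Grundy value of a sum of independent games is the XOR of the component values.
Combined value = 1 ⊕ 2 ⊕ 0 = 3.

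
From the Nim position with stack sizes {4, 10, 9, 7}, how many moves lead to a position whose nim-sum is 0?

Bitwise XOR of the heap sizes:
  0100  (4)
  1010  (10)
  1001  (9)
  0111  (7)
  ----
  0000  (0)
The nim-sum is already 0, so every move leaves a nonzero nim-sum — there are no winning moves.

0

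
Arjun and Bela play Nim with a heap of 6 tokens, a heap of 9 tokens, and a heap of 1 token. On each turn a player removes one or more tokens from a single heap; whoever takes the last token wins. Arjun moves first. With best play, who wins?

Arjun wins

In binary:
  0110  (6)
  1001  (9)
  0001  (1)
  ----
  1110  (14)
The nim-sum is 14 ≠ 0, so this is an N-position: the player to move can win; Arjun has a winning move.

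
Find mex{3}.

0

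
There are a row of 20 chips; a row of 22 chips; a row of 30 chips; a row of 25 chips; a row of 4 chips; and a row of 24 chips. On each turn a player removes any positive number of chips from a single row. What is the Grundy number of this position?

Nim-sum: 20 ⊕ 22 ⊕ 30 ⊕ 25 ⊕ 4 ⊕ 24 = 25.

25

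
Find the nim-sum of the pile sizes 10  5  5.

10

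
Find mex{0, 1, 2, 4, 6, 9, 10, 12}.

The values 0, 1, 2 are all present; 3 is the first non-negative integer missing from the set.

3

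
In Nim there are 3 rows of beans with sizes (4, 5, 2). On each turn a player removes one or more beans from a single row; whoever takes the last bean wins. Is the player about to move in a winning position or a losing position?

Winning position

Compute the nim-sum pairwise:
4 ⊕ 5 = 1
1 ⊕ 2 = 3
The nim-sum is 3 ≠ 0, so this is an N-position: the player to move can win.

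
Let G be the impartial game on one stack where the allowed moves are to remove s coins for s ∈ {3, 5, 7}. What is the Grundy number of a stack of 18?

Build the Grundy sequence with g(k) = mex{g(k−s) : s ∈ {3, 5, 7}, s ≤ k}:
k:     0  1  2  3  4  5  6  7  8  9 10 11 12 13 14 15 16 17 18
g(k):  0  0  0  1  1  1  2  2  2  3  0  0  0  1  1  1  2  2  2
So g(18) = 2.

2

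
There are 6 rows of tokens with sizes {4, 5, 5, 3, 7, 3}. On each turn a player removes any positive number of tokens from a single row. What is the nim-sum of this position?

3

Compute the nim-sum pairwise:
4 XOR 5 = 1
1 XOR 5 = 4
4 XOR 3 = 7
7 XOR 7 = 0
0 XOR 3 = 3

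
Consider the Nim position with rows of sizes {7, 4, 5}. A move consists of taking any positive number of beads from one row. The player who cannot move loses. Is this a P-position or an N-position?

N-position

In binary:
  111  (7)
  100  (4)
  101  (5)
  ---
  110  (6)
The nim-sum is 6 ≠ 0, so this is an N-position: the player to move can win.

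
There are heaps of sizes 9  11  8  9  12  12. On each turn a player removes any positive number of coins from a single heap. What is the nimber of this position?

Nim-sum: 9 XOR 11 XOR 8 XOR 9 XOR 12 XOR 12 = 3.

3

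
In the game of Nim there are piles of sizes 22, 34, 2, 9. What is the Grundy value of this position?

63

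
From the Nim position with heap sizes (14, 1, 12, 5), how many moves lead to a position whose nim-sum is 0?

In binary:
  1110  (14)
  0001  (1)
  1100  (12)
  0101  (5)
  ----
  0110  (6)
The overall nim-sum is X = 6. A heap of size p has a winning move iff p XOR X < p (reduce it to p XOR X).
  14: 14 XOR 6 = 8 < 14 — winning move (to 8).
  1: 1 XOR 6 = 7 ≥ 1 — no move.
  12: 12 XOR 6 = 10 < 12 — winning move (to 10).
  5: 5 XOR 6 = 3 < 5 — winning move (to 3).
That gives 3 winning moves.

3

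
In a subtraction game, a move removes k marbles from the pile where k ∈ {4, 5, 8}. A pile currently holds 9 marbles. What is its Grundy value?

Compute g(0), g(1), … for moves {4, 5, 8}:
g(0) = mex{} = 0
g(1) = mex{} = 0
g(2) = mex{} = 0
g(3) = mex{} = 0
g(4) = mex{0} = 1
g(5) = mex{0} = 1
g(6) = mex{0} = 1
g(7) = mex{0} = 1
g(8) = mex{0,1} = 2
g(9) = mex{0,1} = 2
So g(9) = 2.

2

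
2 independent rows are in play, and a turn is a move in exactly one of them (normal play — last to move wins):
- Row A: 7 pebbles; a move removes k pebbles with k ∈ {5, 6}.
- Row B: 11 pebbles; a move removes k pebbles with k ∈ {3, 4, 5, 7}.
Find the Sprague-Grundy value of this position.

1

Grundy values for row A (subtraction set {5, 6}):
g(0) = mex{} = 0
g(1) = mex{} = 0
g(2) = mex{} = 0
g(3) = mex{} = 0
g(4) = mex{} = 0
g(5) = mex{0} = 1
g(6) = mex{0} = 1
g(7) = mex{0} = 1
So g(7) = 1.
For row B, compute g(0), g(1), … with moves {3, 4, 5, 7}:
g(0) = mex{} = 0
g(1) = mex{} = 0
g(2) = mex{} = 0
g(3) = mex{0} = 1
g(4) = mex{0} = 1
g(5) = mex{0} = 1
g(6) = mex{0,1} = 2
g(7) = mex{0,1} = 2
g(8) = mex{0,1} = 2
g(9) = mex{0,1,2} = 3
g(10) = mex{1,2} = 0
g(11) = mex{1,2} = 0
So g(11) = 0.
The value of a disjunctive sum is the nim-sum of the parts.
Combined value = 1 XOR 0 = 1.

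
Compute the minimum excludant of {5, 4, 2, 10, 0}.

0 is in the set but 1 is not, so the mex is 1.

1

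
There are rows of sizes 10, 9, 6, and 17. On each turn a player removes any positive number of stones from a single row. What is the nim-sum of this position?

20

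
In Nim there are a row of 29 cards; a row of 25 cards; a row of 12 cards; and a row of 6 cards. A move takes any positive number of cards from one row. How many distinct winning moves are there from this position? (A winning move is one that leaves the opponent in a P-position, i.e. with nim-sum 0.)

Compute the nim-sum pairwise:
29 ^ 25 = 4
4 ^ 12 = 8
8 ^ 6 = 14
The overall nim-sum is X = 14. A row of size p has a winning move iff p XOR X < p (reduce it to p XOR X).
  29: 29 XOR 14 = 19 < 29 — winning move (to 19).
  25: 25 XOR 14 = 23 < 25 — winning move (to 23).
  12: 12 XOR 14 = 2 < 12 — winning move (to 2).
  6: 6 XOR 14 = 8 ≥ 6 — no move.
That gives 3 winning moves.

3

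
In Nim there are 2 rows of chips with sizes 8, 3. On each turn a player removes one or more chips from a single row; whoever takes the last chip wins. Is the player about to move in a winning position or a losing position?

Compute the nim-sum pairwise:
8 ⊕ 3 = 11
The nim-sum is 11 ≠ 0, so this is an N-position: the player to move can win.

Winning position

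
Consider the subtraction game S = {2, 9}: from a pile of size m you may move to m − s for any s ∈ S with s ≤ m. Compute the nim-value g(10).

1

Compute g(0), g(1), … for moves {2, 9}:
k:     0  1  2  3  4  5  6  7  8  9 10
g(k):  0  0  1  1  0  0  1  1  0  2  1
So g(10) = 1.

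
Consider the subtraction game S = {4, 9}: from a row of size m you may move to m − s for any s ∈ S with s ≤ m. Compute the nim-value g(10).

Grundy values for subtraction set {4, 9}:
k:     0  1  2  3  4  5  6  7  8  9 10
g(k):  0  0  0  0  1  1  1  1  0  2  2
So g(10) = 2.

2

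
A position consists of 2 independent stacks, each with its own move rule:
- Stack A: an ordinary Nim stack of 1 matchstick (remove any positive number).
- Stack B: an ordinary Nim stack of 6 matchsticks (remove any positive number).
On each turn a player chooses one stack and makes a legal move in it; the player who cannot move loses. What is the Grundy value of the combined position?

7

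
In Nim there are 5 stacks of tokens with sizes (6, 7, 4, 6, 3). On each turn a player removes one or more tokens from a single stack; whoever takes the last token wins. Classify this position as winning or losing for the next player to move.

Nim-sum: 6 ^ 7 ^ 4 ^ 6 ^ 3 = 0.
The nim-sum is 0, so this is a P-position: the player to move is in a losing position under optimal play.

Losing position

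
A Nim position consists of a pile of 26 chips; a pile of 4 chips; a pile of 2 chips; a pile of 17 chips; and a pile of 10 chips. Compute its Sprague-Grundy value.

Write each in binary and XOR column by column:
  11010  (26)
  00100  (4)
  00010  (2)
  10001  (17)
  01010  (10)
  -----
  00111  (7)

7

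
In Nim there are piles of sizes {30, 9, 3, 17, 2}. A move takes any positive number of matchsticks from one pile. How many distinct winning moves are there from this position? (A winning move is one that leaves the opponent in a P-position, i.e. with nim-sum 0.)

1

In binary:
  11110  (30)
  01001  (9)
  00011  (3)
  10001  (17)
  00010  (2)
  -----
  00111  (7)
The overall nim-sum is X = 7. A pile of size p has a winning move iff p XOR X < p (reduce it to p XOR X).
  30: 30 XOR 7 = 25 < 30 — winning move (to 25).
  9: 9 XOR 7 = 14 ≥ 9 — no move.
  3: 3 XOR 7 = 4 ≥ 3 — no move.
  17: 17 XOR 7 = 22 ≥ 17 — no move.
  2: 2 XOR 7 = 5 ≥ 2 — no move.
That gives 1 winning move.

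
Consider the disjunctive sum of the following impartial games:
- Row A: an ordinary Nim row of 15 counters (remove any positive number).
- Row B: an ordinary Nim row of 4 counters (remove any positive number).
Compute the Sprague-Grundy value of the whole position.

11

Row A is a plain Nim row of size 15, so its Grundy value is 15.
Row B is a plain Nim row of size 4, so its Grundy value is 4.
By the Sprague-Grundy theorem, the Grundy value of a sum of independent games is the XOR of the component values.
Combined value = 15 ⊕ 4 = 11.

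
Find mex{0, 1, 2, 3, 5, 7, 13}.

4

The values 0, 1, 2, 3 are all present; 4 is the first non-negative integer missing from the set.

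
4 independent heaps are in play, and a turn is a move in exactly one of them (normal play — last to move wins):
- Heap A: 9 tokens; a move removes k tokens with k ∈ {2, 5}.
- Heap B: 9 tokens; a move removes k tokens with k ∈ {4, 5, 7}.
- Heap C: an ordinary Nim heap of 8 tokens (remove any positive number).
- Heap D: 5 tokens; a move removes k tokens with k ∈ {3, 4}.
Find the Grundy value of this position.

10

For heap A, compute g(0), g(1), … with moves {2, 5}:
g(0) = mex{} = 0
g(1) = mex{} = 0
g(2) = mex{0} = 1
g(3) = mex{0} = 1
g(4) = mex{1} = 0
g(5) = mex{0,1} = 2
g(6) = mex{0} = 1
g(7) = mex{1,2} = 0
g(8) = mex{1} = 0
g(9) = mex{0} = 1
So g(9) = 1.
For heap B, compute g(0), g(1), … with moves {4, 5, 7}:
k:     0  1  2  3  4  5  6  7  8  9
g(k):  0  0  0  0  1  1  1  1  2  2
So g(9) = 2.
Heap C is a plain Nim heap of size 8, so its Grundy value is 8.
Build the Grundy sequence for heap D with g(k) = mex{g(k−s) : s ∈ {3, 4}, s ≤ k}:
k:     0  1  2  3  4  5
g(k):  0  0  0  1  1  1
So g(5) = 1.
By the Sprague-Grundy theorem, the Grundy value of a sum of independent games is the XOR of the component values.
Combined value = 1 ⊕ 2 ⊕ 8 ⊕ 1 = 10.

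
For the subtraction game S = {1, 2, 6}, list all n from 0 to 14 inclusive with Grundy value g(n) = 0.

0, 3, 7, 10, 14

Compute g(0), g(1), … for moves {1, 2, 6}:
k:     0  1  2  3  4  5  6  7  8  9 10 11 12 13 14
g(k):  0  1  2  0  1  2  3  0  1  2  0  1  2  3  0
The P-positions (g = 0) in 0..14 are 0, 3, 7, 10, 14.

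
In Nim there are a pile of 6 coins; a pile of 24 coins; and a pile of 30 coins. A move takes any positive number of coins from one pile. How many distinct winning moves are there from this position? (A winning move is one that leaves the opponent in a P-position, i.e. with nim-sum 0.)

0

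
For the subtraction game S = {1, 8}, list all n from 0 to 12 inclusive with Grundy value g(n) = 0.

0, 2, 4, 6, 9, 11

Compute g(0), g(1), … for moves {1, 8}:
k:     0  1  2  3  4  5  6  7  8  9 10 11 12
g(k):  0  1  0  1  0  1  0  1  2  0  1  0  1
The P-positions (g = 0) in 0..12 are 0, 2, 4, 6, 9, 11.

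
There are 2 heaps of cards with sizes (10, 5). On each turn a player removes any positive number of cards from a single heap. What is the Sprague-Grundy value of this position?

15

Compute the nim-sum pairwise:
10 XOR 5 = 15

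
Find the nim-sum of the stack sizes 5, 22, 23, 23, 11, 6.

30

Compute the nim-sum pairwise:
5 ^ 22 = 19
19 ^ 23 = 4
4 ^ 23 = 19
19 ^ 11 = 24
24 ^ 6 = 30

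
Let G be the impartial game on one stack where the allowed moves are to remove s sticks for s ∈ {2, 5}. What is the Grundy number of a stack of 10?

1

Build the Grundy sequence with g(k) = mex{g(k−s) : s ∈ {2, 5}, s ≤ k}:
k:     0  1  2  3  4  5  6  7  8  9 10
g(k):  0  0  1  1  0  2  1  0  0  1  1
So g(10) = 1.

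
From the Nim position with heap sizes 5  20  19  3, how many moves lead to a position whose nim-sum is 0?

Compute the nim-sum pairwise:
5 ^ 20 = 17
17 ^ 19 = 2
2 ^ 3 = 1
The overall nim-sum is X = 1. A heap of size p has a winning move iff p XOR X < p (reduce it to p XOR X).
  5: 5 XOR 1 = 4 < 5 — winning move (to 4).
  20: 20 XOR 1 = 21 ≥ 20 — no move.
  19: 19 XOR 1 = 18 < 19 — winning move (to 18).
  3: 3 XOR 1 = 2 < 3 — winning move (to 2).
That gives 3 winning moves.

3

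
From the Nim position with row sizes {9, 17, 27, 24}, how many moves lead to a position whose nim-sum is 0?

In binary:
  01001  (9)
  10001  (17)
  11011  (27)
  11000  (24)
  -----
  11011  (27)
The overall nim-sum is X = 27. A row of size p has a winning move iff p XOR X < p (reduce it to p XOR X).
  9: 9 XOR 27 = 18 ≥ 9 — no move.
  17: 17 XOR 27 = 10 < 17 — winning move (to 10).
  27: 27 XOR 27 = 0 < 27 — winning move (to 0).
  24: 24 XOR 27 = 3 < 24 — winning move (to 3).
That gives 3 winning moves.

3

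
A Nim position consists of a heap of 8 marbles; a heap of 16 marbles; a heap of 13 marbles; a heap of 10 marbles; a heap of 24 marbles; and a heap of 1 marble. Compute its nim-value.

Compute the nim-sum pairwise:
8 ⊕ 16 = 24
24 ⊕ 13 = 21
21 ⊕ 10 = 31
31 ⊕ 24 = 7
7 ⊕ 1 = 6

6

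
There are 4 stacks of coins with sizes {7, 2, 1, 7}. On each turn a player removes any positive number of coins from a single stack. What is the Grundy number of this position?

3

Write each in binary and XOR column by column:
  111  (7)
  010  (2)
  001  (1)
  111  (7)
  ---
  011  (3)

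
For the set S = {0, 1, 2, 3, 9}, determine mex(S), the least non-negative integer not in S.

4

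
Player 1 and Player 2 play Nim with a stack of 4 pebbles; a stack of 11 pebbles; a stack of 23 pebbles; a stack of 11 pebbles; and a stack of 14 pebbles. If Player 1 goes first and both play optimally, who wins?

Player 1 wins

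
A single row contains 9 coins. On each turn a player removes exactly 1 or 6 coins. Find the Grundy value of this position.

0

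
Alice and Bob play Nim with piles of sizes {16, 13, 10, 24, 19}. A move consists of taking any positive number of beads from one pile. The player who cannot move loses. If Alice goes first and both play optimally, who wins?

Alice wins

Nim-sum: 16 XOR 13 XOR 10 XOR 24 XOR 19 = 28.
The nim-sum is 28 ≠ 0, so this is an N-position: the player to move can win; Alice has a winning move.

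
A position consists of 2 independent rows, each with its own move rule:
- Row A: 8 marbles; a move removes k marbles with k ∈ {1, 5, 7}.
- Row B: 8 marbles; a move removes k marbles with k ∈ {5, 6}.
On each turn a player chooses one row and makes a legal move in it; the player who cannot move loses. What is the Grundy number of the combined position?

1

Grundy values for row A (subtraction set {1, 5, 7}):
k:     0  1  2  3  4  5  6  7  8
g(k):  0  1  0  1  0  1  0  1  0
So g(8) = 0.
Build the Grundy sequence for row B with g(k) = mex{g(k−s) : s ∈ {5, 6}, s ≤ k}:
k:     0  1  2  3  4  5  6  7  8
g(k):  0  0  0  0  0  1  1  1  1
So g(8) = 1.
The value of a disjunctive sum is the nim-sum of the parts.
Combined value = 0 ⊕ 1 = 1.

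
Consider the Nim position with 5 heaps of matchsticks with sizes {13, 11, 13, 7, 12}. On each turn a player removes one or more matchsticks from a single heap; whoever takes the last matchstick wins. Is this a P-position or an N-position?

Nim-sum: 13 XOR 11 XOR 13 XOR 7 XOR 12 = 0.
The nim-sum is 0, so this is a P-position: the player to move is in a losing position under optimal play.

P-position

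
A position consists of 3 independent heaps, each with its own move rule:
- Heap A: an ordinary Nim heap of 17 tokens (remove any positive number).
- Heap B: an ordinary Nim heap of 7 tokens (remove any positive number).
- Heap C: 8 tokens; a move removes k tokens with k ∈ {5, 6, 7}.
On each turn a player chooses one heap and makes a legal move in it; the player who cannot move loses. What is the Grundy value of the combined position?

23

Heap A is a plain Nim heap of size 17, so its Grundy value is 17.
Heap B is a plain Nim heap of size 7, so its Grundy value is 7.
For heap C, compute g(0), g(1), … with moves {5, 6, 7}:
g(0) = mex{} = 0
g(1) = mex{} = 0
g(2) = mex{} = 0
g(3) = mex{} = 0
g(4) = mex{} = 0
g(5) = mex{0} = 1
g(6) = mex{0} = 1
g(7) = mex{0} = 1
g(8) = mex{0} = 1
So g(8) = 1.
The value of a disjunctive sum is the nim-sum of the parts.
Combined value = 17 ⊕ 7 ⊕ 1 = 23.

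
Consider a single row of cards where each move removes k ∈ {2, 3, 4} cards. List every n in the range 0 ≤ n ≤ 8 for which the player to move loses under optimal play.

0, 1, 6, 7

Build the Grundy sequence with g(k) = mex{g(k−s) : s ∈ {2, 3, 4}, s ≤ k}:
g(0) = mex{} = 0
g(1) = mex{} = 0
g(2) = mex{0} = 1
g(3) = mex{0} = 1
g(4) = mex{0,1} = 2
g(5) = mex{0,1} = 2
g(6) = mex{1,2} = 0
g(7) = mex{1,2} = 0
g(8) = mex{0,2} = 1
The P-positions (g = 0) in 0..8 are 0, 1, 6, 7.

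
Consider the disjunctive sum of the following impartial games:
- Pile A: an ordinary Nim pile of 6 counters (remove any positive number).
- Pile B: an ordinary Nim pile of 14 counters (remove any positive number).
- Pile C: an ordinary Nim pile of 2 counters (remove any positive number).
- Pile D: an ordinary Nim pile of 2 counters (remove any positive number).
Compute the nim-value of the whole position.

Pile A is a plain Nim pile of size 6, so its Grundy value is 6.
Pile B is a plain Nim pile of size 14, so its Grundy value is 14.
Pile C is a plain Nim pile of size 2, so its Grundy value is 2.
Pile D is a plain Nim pile of size 2, so its Grundy value is 2.
The value of a disjunctive sum is the nim-sum of the parts.
Combined value = 6 XOR 14 XOR 2 XOR 2 = 8.

8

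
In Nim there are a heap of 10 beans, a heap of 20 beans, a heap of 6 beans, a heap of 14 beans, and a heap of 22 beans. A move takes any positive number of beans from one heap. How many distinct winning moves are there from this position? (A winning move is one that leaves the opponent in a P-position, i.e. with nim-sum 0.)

0

Nim-sum: 10 ⊕ 20 ⊕ 6 ⊕ 14 ⊕ 22 = 0.
The nim-sum is already 0, so every move leaves a nonzero nim-sum — there are no winning moves.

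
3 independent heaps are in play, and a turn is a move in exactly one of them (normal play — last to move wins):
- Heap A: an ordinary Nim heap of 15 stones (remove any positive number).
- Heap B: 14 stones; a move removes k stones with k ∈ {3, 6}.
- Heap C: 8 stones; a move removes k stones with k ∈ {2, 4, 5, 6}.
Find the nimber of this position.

Heap A is a plain Nim heap of size 15, so its Grundy value is 15.
For heap B, compute g(0), g(1), … with moves {3, 6}:
k:     0  1  2  3  4  5  6  7  8  9 10 11 12 13 14
g(k):  0  0  0  1  1  1  2  2  2  0  0  0  1  1  1
So g(14) = 1.
Build the Grundy sequence for heap C with g(k) = mex{g(k−s) : s ∈ {2, 4, 5, 6}, s ≤ k}:
g(0) = mex{} = 0
g(1) = mex{} = 0
g(2) = mex{0} = 1
g(3) = mex{0} = 1
g(4) = mex{0,1} = 2
g(5) = mex{0,1} = 2
g(6) = mex{0,1,2} = 3
g(7) = mex{0,1,2} = 3
g(8) = mex{1,2,3} = 0
So g(8) = 0.
By the Sprague-Grundy theorem, the Grundy value of a sum of independent games is the XOR of the component values.
Combined value = 15 XOR 1 XOR 0 = 14.

14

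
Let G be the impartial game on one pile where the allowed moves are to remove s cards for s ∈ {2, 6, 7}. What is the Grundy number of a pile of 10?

Compute g(0), g(1), … for moves {2, 6, 7}:
g(0) = mex{} = 0
g(1) = mex{} = 0
g(2) = mex{0} = 1
g(3) = mex{0} = 1
g(4) = mex{1} = 0
g(5) = mex{1} = 0
g(6) = mex{0} = 1
g(7) = mex{0} = 1
g(8) = mex{0,1} = 2
g(9) = mex{1} = 0
g(10) = mex{0,1,2} = 3
So g(10) = 3.

3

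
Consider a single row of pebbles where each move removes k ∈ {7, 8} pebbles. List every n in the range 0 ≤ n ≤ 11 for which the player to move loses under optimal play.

0, 1, 2, 3, 4, 5, 6

Grundy values for subtraction set {7, 8}:
g(0) = mex{} = 0
g(1) = mex{} = 0
g(2) = mex{} = 0
g(3) = mex{} = 0
g(4) = mex{} = 0
g(5) = mex{} = 0
g(6) = mex{} = 0
g(7) = mex{0} = 1
g(8) = mex{0} = 1
g(9) = mex{0} = 1
g(10) = mex{0} = 1
g(11) = mex{0} = 1
The P-positions (g = 0) in 0..11 are 0, 1, 2, 3, 4, 5, 6.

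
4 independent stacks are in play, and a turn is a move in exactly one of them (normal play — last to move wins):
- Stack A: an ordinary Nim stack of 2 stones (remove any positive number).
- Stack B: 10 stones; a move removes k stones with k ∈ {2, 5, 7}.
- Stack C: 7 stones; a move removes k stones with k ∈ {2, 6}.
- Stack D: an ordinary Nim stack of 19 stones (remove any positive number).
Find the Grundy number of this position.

Stack A is a plain Nim stack of size 2, so its Grundy value is 2.
Build the Grundy sequence for stack B with g(k) = mex{g(k−s) : s ∈ {2, 5, 7}, s ≤ k}:
k:     0  1  2  3  4  5  6  7  8  9 10
g(k):  0  0  1  1  0  2  1  3  2  2  0
So g(10) = 0.
Grundy values for stack C (subtraction set {2, 6}):
k:     0  1  2  3  4  5  6  7
g(k):  0  0  1  1  0  0  1  1
So g(7) = 1.
Stack D is a plain Nim stack of size 19, so its Grundy value is 19.
By the Sprague-Grundy theorem, the Grundy value of a sum of independent games is the XOR of the component values.
Combined value = 2 XOR 0 XOR 1 XOR 19 = 16.

16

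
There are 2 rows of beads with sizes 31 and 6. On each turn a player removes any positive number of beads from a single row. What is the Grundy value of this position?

25

Compute the nim-sum pairwise:
31 ^ 6 = 25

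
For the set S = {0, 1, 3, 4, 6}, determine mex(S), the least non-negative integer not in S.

2

The values 0, 1 are all present; 2 is the first non-negative integer missing from the set.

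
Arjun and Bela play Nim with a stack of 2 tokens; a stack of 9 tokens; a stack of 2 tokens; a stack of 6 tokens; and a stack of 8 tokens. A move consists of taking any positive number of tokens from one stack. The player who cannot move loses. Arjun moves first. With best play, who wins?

Write each in binary and XOR column by column:
  0010  (2)
  1001  (9)
  0010  (2)
  0110  (6)
  1000  (8)
  ----
  0111  (7)
The nim-sum is 7 ≠ 0, so this is an N-position: the player to move can win; Arjun has a winning move.

Arjun wins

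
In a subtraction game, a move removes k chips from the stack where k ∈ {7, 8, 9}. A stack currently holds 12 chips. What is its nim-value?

1

Grundy values for subtraction set {7, 8, 9}:
k:     0  1  2  3  4  5  6  7  8  9 10 11 12
g(k):  0  0  0  0  0  0  0  1  1  1  1  1  1
So g(12) = 1.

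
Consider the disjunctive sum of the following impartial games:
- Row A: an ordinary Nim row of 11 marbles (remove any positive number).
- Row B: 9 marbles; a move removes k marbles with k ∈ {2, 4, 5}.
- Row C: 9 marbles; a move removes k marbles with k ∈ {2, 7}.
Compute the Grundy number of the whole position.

10

Row A is a plain Nim row of size 11, so its Grundy value is 11.
Grundy values for row B (subtraction set {2, 4, 5}):
k:     0  1  2  3  4  5  6  7  8  9
g(k):  0  0  1  1  2  2  3  0  0  1
So g(9) = 1.
Grundy values for row C (subtraction set {2, 7}):
g(0) = mex{} = 0
g(1) = mex{} = 0
g(2) = mex{0} = 1
g(3) = mex{0} = 1
g(4) = mex{1} = 0
g(5) = mex{1} = 0
g(6) = mex{0} = 1
g(7) = mex{0} = 1
g(8) = mex{0,1} = 2
g(9) = mex{1} = 0
So g(9) = 0.
By the Sprague-Grundy theorem, the Grundy value of a sum of independent games is the XOR of the component values.
Combined value = 11 XOR 1 XOR 0 = 10.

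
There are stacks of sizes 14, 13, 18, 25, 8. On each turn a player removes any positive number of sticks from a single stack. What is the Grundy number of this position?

0

Compute the nim-sum pairwise:
14 XOR 13 = 3
3 XOR 18 = 17
17 XOR 25 = 8
8 XOR 8 = 0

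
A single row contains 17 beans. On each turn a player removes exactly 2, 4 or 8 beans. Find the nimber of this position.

2

Build the Grundy sequence with g(k) = mex{g(k−s) : s ∈ {2, 4, 8}, s ≤ k}:
k:     0  1  2  3  4  5  6  7  8  9 10 11 12 13 14 15 16 17
g(k):  0  0  1  1  2  2  0  0  1  1  2  2  0  0  1  1  2  2
So g(17) = 2.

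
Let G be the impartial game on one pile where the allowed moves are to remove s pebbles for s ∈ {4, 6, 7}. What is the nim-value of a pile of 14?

0

Build the Grundy sequence with g(k) = mex{g(k−s) : s ∈ {4, 6, 7}, s ≤ k}:
g(0) = mex{} = 0
g(1) = mex{} = 0
g(2) = mex{} = 0
g(3) = mex{} = 0
g(4) = mex{0} = 1
g(5) = mex{0} = 1
g(6) = mex{0} = 1
g(7) = mex{0} = 1
g(8) = mex{0,1} = 2
g(9) = mex{0,1} = 2
g(10) = mex{0,1} = 2
g(11) = mex{1} = 0
g(12) = mex{1,2} = 0
g(13) = mex{1,2} = 0
g(14) = mex{1,2} = 0
So g(14) = 0.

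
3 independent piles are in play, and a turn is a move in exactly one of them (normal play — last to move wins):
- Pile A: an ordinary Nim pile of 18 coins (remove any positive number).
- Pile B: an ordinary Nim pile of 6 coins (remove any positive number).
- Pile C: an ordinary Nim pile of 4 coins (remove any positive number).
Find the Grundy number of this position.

16

Pile A is a plain Nim pile of size 18, so its Grundy value is 18.
Pile B is a plain Nim pile of size 6, so its Grundy value is 6.
Pile C is a plain Nim pile of size 4, so its Grundy value is 4.
By the Sprague-Grundy theorem, the Grundy value of a sum of independent games is the XOR of the component values.
Combined value = 18 ⊕ 6 ⊕ 4 = 16.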